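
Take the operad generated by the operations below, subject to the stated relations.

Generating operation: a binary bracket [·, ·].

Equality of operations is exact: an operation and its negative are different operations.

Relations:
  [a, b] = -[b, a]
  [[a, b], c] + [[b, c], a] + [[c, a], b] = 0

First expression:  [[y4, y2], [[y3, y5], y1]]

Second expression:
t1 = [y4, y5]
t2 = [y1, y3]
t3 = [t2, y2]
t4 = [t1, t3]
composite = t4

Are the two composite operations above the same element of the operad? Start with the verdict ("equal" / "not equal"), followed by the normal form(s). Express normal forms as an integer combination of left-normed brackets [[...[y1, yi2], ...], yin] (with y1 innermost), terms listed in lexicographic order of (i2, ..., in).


not equal: they reduce to -[[[[y1, y3], y5], y2], y4] + [[[[y1, y3], y5], y4], y2] + [[[[y1, y5], y3], y2], y4] - [[[[y1, y5], y3], y4], y2] and -[[[[y1, y3], y2], y4], y5] + [[[[y1, y3], y2], y5], y4]


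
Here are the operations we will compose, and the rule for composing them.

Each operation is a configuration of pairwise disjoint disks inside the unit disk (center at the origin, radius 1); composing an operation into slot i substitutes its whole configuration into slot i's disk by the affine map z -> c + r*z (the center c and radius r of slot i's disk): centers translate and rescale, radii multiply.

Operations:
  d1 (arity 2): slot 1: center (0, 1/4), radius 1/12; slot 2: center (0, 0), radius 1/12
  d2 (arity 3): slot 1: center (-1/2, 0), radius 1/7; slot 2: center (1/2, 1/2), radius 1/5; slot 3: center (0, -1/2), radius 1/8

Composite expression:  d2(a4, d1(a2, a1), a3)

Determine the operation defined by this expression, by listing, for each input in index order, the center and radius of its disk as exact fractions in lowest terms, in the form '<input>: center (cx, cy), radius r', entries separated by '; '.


a1: center (1/2, 1/2), radius 1/60; a2: center (1/2, 11/20), radius 1/60; a3: center (0, -1/2), radius 1/8; a4: center (-1/2, 0), radius 1/7


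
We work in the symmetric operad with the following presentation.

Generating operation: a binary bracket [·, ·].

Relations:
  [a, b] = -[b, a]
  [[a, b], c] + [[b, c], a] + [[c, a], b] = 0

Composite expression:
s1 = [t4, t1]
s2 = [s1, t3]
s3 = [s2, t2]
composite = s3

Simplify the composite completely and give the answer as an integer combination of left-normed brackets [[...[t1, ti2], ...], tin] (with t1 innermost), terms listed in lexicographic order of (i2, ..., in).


In the tensor algebra, words opening t1 carry the t1-anchored form.
Composite bracket: [[[t4, t1], t3], t2]
Expanding via [a, b] = ab - ba: 8 signed words (2^3 = 8).
Keep just the words that open with t1:
  t1t4t3t2 appears with sign -1, giving the term -[[[t1, t4], t3], t2]

-[[[t1, t4], t3], t2]


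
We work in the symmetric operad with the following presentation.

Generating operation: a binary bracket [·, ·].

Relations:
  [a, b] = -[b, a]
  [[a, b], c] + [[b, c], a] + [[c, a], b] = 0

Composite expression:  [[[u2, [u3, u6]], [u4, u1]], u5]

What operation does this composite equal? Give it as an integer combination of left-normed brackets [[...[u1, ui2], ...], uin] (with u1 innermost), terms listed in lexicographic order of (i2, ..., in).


Left-normed coefficients sit on the u1-initial expansion words.
Composite bracket: [[[u2, [u3, u6]], [u4, u1]], u5]
Each bracket splits as ab - ba, giving 32 signed words (2^5 = 32).
The u1-initial words carry the normal form:
  u1u4u2u3u6u5 appears with sign +1, giving the term +[[[[[u1, u4], u2], u3], u6], u5]
  u1u4u2u6u3u5 appears with sign -1, giving the term -[[[[[u1, u4], u2], u6], u3], u5]
  u1u4u3u6u2u5 appears with sign -1, giving the term -[[[[[u1, u4], u3], u6], u2], u5]
  u1u4u6u3u2u5 appears with sign +1, giving the term +[[[[[u1, u4], u6], u3], u2], u5]

[[[[[u1, u4], u2], u3], u6], u5] - [[[[[u1, u4], u2], u6], u3], u5] - [[[[[u1, u4], u3], u6], u2], u5] + [[[[[u1, u4], u6], u3], u2], u5]


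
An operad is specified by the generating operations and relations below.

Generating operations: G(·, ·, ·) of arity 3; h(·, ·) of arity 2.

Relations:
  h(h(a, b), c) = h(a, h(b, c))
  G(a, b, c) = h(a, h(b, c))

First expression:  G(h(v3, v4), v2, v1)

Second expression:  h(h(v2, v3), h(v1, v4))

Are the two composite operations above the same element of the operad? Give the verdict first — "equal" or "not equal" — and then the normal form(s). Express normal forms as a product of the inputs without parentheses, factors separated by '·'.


Reducing the first expression gives v3 · v4 · v2 · v1
Reducing the second expression gives v2 · v3 · v1 · v4
The forms do not match — not equal.

not equal; the first gives v3 · v4 · v2 · v1 and the second v2 · v3 · v1 · v4


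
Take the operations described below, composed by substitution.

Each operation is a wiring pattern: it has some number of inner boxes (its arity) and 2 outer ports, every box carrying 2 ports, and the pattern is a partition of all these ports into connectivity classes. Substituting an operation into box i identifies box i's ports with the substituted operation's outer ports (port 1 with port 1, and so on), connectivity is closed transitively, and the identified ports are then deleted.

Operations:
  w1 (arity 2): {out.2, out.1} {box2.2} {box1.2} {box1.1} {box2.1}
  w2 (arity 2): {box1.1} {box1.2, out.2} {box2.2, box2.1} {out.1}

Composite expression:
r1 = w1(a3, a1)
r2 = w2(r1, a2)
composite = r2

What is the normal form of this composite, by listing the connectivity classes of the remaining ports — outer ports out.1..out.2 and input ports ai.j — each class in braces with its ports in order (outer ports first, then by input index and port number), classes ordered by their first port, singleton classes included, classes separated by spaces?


{out.1} {out.2} {a1.1} {a1.2} {a2.1, a2.2} {a3.1} {a3.2}

Treat the ports identified at w2 as solder joints: merge, then drop.
after w1, the pattern on (a3, a1) reads {out.1, out.2} {a1.1} {a1.2} {a3.1} {a3.2} (out.j = its outer ports)
after w2, the pattern on (a3, a1, a2) reads {out.1} {out.2} {a1.1} {a1.2} {a2.1, a2.2} {a3.1} {a3.2} (out.j = its outer ports)


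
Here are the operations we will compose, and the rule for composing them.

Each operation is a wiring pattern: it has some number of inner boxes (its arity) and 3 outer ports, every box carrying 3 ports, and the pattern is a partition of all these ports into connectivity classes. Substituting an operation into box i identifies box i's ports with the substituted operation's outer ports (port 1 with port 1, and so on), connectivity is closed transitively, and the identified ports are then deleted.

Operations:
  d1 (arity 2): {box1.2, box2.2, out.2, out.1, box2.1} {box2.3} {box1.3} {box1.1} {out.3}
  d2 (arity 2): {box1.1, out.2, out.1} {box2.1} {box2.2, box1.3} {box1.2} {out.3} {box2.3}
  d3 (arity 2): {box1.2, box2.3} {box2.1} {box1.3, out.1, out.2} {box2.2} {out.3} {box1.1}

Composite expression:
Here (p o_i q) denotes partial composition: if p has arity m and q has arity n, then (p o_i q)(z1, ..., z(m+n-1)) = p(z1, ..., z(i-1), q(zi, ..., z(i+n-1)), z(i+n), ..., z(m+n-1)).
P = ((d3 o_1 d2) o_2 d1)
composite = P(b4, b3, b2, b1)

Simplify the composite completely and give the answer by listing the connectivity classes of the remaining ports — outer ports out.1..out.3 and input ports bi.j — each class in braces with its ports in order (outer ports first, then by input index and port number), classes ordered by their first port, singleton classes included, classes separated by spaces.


After gluing at d3, chains via deleted ports link the b-ports.
after d1, the pattern on (b3, b2) reads {out.1, out.2, b2.1, b2.2, b3.2} {out.3} {b2.3} {b3.1} {b3.3} (out.j = its outer ports)
after d2, the pattern on (b4, b3, b2) reads {out.1, out.2, b4.1} {out.3} {b2.1, b2.2, b3.2, b4.3} {b2.3} {b3.1} {b3.3} {b4.2} (out.j = its outer ports)
after d3, the pattern on (b4, b3, b2, b1) reads {out.1, out.2} {out.3} {b1.1} {b1.2} {b1.3, b4.1} {b2.1, b2.2, b3.2, b4.3} {b2.3} {b3.1} {b3.3} {b4.2} (out.j = its outer ports)

{out.1, out.2} {out.3} {b1.1} {b1.2} {b1.3, b4.1} {b2.1, b2.2, b3.2, b4.3} {b2.3} {b3.1} {b3.3} {b4.2}


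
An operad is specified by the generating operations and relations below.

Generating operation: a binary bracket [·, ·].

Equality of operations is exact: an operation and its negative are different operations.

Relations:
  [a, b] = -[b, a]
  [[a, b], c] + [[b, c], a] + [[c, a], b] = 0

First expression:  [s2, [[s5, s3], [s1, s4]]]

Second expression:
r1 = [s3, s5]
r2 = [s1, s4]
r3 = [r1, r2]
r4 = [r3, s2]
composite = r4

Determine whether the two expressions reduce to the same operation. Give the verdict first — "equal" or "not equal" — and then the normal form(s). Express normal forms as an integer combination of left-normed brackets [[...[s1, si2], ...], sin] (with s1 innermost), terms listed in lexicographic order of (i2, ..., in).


equal; both compose to -[[[[s1, s4], s3], s5], s2] + [[[[s1, s4], s5], s3], s2]

Reducing the first expression gives -[[[[s1, s4], s3], s5], s2] + [[[[s1, s4], s5], s3], s2]
Reducing the second expression gives -[[[[s1, s4], s3], s5], s2] + [[[[s1, s4], s5], s3], s2]
Identical normal forms: equal.


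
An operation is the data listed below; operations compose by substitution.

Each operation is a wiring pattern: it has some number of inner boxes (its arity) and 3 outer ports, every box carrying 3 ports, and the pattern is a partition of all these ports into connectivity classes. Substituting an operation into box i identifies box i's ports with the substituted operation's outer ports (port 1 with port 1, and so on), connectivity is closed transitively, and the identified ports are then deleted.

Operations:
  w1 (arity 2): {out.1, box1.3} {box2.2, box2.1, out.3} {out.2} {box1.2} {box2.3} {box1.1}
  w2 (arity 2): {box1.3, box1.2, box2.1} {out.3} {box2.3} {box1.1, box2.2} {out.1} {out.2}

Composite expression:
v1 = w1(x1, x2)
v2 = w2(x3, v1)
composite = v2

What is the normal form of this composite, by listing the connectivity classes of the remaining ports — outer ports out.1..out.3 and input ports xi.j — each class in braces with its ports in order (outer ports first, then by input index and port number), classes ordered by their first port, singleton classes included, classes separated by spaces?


{out.1} {out.2} {out.3} {x1.1} {x1.2} {x1.3, x3.2, x3.3} {x2.1, x2.2} {x2.3} {x3.1}

Connectivity passes through glued w2-boundaries; trace each wire chain.
through w1, on inputs (x1, x2): {out.1, x1.3} {out.2} {out.3, x2.1, x2.2} {x1.1} {x1.2} {x2.3} (out.j = stage outer ports)
through w2, on inputs (x3, x1, x2): {out.1} {out.2} {out.3} {x1.1} {x1.2} {x1.3, x3.2, x3.3} {x2.1, x2.2} {x2.3} {x3.1} (out.j = stage outer ports)


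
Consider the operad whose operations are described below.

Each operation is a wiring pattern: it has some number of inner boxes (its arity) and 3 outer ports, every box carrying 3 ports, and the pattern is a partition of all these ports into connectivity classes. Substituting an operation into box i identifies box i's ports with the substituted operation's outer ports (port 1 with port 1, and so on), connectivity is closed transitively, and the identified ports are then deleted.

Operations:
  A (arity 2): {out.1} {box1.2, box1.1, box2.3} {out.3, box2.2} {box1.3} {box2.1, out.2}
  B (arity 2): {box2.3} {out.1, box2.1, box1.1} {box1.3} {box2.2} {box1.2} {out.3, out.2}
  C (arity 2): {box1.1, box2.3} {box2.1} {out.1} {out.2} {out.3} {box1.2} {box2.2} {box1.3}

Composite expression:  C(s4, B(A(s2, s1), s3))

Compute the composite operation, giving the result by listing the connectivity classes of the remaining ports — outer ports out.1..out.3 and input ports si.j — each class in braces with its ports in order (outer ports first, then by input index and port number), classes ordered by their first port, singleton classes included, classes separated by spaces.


{out.1} {out.2} {out.3} {s1.1} {s1.2} {s1.3, s2.1, s2.2} {s2.3} {s3.1} {s3.2} {s3.3} {s4.1} {s4.2} {s4.3}

Connectivity passes through glued C-boundaries; trace each wire chain.
after A, the pattern on (s2, s1) reads {out.1} {out.2, s1.1} {out.3, s1.2} {s1.3, s2.1, s2.2} {s2.3} (out.j = its outer ports)
after B, the pattern on (s2, s1, s3) reads {out.1, s3.1} {out.2, out.3} {s1.1} {s1.2} {s1.3, s2.1, s2.2} {s2.3} {s3.2} {s3.3} (out.j = its outer ports)
after C, the pattern on (s4, s2, s1, s3) reads {out.1} {out.2} {out.3} {s1.1} {s1.2} {s1.3, s2.1, s2.2} {s2.3} {s3.1} {s3.2} {s3.3} {s4.1} {s4.2} {s4.3} (out.j = its outer ports)


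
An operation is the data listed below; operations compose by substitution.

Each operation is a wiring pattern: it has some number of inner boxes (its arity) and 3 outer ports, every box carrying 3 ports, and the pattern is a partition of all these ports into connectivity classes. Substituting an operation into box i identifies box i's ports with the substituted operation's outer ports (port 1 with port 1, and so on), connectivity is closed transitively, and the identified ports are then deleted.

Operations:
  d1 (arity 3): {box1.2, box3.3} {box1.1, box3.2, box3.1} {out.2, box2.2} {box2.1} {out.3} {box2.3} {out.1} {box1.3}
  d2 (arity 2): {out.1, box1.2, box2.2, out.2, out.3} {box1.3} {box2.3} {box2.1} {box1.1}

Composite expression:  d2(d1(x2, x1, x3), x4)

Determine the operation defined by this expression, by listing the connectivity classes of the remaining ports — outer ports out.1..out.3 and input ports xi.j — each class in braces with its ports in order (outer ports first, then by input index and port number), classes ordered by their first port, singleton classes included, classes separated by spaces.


{out.1, out.2, out.3, x1.2, x4.2} {x1.1} {x1.3} {x2.1, x3.1, x3.2} {x2.2, x3.3} {x2.3} {x4.1} {x4.3}

Reachability decides: close wires over d2-identified ports.
composing d1 on (x2, x1, x3), with out.j its own outer ports: {out.1} {out.2, x1.2} {out.3} {x1.1} {x1.3} {x2.1, x3.1, x3.2} {x2.2, x3.3} {x2.3}
composing d2 on (x2, x1, x3, x4), with out.j its own outer ports: {out.1, out.2, out.3, x1.2, x4.2} {x1.1} {x1.3} {x2.1, x3.1, x3.2} {x2.2, x3.3} {x2.3} {x4.1} {x4.3}


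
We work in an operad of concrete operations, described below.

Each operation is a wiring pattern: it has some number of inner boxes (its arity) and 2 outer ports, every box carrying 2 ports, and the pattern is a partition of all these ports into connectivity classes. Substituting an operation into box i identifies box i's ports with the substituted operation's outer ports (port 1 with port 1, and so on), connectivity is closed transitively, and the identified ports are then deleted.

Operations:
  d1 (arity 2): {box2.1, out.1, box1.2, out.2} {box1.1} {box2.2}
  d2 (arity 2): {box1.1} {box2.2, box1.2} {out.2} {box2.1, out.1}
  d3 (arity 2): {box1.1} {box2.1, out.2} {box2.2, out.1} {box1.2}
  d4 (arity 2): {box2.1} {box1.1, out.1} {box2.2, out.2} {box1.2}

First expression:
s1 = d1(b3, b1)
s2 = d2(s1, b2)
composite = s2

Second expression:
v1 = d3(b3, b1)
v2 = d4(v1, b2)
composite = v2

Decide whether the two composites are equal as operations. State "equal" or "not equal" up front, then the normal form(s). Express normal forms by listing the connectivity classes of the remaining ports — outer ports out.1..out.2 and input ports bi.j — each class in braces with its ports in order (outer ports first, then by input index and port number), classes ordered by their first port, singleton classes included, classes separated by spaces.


not equal — first {out.1, b2.1} {out.2} {b1.1, b2.2, b3.2} {b1.2} {b3.1}, second {out.1, b1.2} {out.2, b2.2} {b1.1} {b2.1} {b3.1} {b3.2}

The first composite normalizes to {out.1, b2.1} {out.2} {b1.1, b2.2, b3.2} {b1.2} {b3.1}
The second composite normalizes to {out.1, b1.2} {out.2, b2.2} {b1.1} {b2.1} {b3.1} {b3.2}
The forms do not match — not equal.


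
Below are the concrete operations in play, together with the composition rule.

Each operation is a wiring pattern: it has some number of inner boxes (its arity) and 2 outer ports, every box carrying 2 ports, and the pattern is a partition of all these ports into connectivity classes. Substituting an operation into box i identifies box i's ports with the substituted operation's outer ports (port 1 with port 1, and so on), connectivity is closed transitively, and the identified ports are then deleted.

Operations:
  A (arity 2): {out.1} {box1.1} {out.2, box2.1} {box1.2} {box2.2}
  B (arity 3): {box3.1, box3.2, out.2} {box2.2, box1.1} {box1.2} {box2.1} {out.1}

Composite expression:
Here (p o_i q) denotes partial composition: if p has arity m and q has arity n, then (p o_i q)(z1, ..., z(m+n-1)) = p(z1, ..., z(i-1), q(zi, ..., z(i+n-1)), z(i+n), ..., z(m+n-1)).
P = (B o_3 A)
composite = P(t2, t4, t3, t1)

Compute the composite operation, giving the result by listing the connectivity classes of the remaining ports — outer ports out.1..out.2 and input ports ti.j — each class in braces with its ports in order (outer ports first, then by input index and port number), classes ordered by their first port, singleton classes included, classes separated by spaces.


{out.1} {out.2, t1.1} {t1.2} {t2.1, t4.2} {t2.2} {t3.1} {t3.2} {t4.1}

After gluing at B, chains via deleted ports link the t-ports.
after A, the pattern on (t3, t1) reads {out.1} {out.2, t1.1} {t1.2} {t3.1} {t3.2} (out.j = its outer ports)
after B, the pattern on (t2, t4, t3, t1) reads {out.1} {out.2, t1.1} {t1.2} {t2.1, t4.2} {t2.2} {t3.1} {t3.2} {t4.1} (out.j = its outer ports)


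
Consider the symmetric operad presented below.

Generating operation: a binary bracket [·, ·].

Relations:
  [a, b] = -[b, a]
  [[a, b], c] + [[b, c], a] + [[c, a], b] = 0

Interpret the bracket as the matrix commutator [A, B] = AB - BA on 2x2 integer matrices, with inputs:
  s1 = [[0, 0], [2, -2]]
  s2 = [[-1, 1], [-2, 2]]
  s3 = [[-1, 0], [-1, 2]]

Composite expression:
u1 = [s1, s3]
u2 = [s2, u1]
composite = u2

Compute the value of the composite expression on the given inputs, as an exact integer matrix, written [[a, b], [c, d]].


[s1, s3] = [[0, 0], [-4, 0]]
[s2, [s1, s3]] = [[-4, 0], [-12, 4]]

[[-4, 0], [-12, 4]]


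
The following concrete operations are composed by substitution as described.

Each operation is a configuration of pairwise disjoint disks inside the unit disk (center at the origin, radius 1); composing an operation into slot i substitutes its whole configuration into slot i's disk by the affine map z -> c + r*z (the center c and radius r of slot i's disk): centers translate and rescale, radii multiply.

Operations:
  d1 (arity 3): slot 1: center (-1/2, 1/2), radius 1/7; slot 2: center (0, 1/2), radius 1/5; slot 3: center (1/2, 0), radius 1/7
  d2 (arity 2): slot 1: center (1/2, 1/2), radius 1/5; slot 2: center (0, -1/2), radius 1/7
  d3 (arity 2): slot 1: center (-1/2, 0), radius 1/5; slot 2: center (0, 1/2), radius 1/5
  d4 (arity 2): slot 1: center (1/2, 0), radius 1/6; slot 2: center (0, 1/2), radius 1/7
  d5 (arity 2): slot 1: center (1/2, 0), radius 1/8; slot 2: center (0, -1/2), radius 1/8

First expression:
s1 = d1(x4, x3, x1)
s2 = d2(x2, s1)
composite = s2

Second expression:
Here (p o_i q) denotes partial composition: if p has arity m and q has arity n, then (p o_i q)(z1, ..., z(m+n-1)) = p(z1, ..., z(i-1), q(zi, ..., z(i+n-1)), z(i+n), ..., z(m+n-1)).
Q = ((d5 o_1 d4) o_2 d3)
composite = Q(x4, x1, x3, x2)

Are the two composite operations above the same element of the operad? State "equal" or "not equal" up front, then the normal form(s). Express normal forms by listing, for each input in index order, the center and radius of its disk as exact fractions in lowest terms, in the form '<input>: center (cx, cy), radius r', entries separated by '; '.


not equal; first: x1: center (1/14, -1/2), radius 1/49; x2: center (1/2, 1/2), radius 1/5; x3: center (0, -3/7), radius 1/35; x4: center (-1/14, -3/7), radius 1/49; second: x1: center (55/112, 1/16), radius 1/280; x2: center (0, -1/2), radius 1/8; x3: center (1/2, 1/14), radius 1/280; x4: center (9/16, 0), radius 1/48

Reducing the first expression gives x1: center (1/14, -1/2), radius 1/49; x2: center (1/2, 1/2), radius 1/5; x3: center (0, -3/7), radius 1/35; x4: center (-1/14, -3/7), radius 1/49
Reducing the second expression gives x1: center (55/112, 1/16), radius 1/280; x2: center (0, -1/2), radius 1/8; x3: center (1/2, 1/14), radius 1/280; x4: center (9/16, 0), radius 1/48
The forms do not match — not equal.


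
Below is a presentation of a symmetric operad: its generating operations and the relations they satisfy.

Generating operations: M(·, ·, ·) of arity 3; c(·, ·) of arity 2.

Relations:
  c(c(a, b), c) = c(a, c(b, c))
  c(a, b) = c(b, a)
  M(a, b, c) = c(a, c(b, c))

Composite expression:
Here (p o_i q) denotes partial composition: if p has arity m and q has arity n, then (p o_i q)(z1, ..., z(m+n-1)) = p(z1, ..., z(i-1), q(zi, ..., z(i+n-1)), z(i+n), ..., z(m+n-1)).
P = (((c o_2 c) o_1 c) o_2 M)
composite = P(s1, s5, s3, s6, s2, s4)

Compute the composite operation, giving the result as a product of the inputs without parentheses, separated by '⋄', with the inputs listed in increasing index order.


s1 ⋄ s2 ⋄ s3 ⋄ s4 ⋄ s5 ⋄ s6

Key point: c commutes, so take the s-inputs in any fixed order.
M(s5, s3, s6) flattens to s5 ⋄ s3 ⋄ s6
c(s1, M(s5, s3, s6)) flattens to s1 ⋄ s5 ⋄ s3 ⋄ s6
c(s2, s4) flattens to s2 ⋄ s4
c(c(s1, M(s5, s3, s6)), c(s2, s4)) flattens to s1 ⋄ s5 ⋄ s3 ⋄ s6 ⋄ s2 ⋄ s4
putting the inputs in ascending order: s1 ⋄ s2 ⋄ s3 ⋄ s4 ⋄ s5 ⋄ s6


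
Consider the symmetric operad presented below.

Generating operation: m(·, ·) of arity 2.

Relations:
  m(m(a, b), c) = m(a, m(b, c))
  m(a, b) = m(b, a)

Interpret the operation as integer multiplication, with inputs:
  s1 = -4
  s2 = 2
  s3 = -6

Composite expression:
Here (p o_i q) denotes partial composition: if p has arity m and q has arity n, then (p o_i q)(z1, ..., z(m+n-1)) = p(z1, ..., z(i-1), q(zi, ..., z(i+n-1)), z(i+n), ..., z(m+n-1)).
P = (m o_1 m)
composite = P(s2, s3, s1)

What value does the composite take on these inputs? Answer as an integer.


48

m(s2, s3) = -12
m(m(s2, s3), s1) = 48


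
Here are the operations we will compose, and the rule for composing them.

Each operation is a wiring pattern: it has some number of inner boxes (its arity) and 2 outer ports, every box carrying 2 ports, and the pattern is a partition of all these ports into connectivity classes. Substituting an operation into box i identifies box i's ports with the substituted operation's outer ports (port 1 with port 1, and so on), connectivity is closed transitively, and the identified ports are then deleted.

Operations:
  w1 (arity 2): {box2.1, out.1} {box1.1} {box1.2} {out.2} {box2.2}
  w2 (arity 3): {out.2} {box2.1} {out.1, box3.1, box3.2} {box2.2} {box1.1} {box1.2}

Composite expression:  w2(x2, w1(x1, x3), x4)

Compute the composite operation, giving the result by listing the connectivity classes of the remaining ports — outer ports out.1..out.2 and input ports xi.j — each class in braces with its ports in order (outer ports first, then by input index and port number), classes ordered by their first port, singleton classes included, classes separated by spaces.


{out.1, x4.1, x4.2} {out.2} {x1.1} {x1.2} {x2.1} {x2.2} {x3.1} {x3.2}

Treat the ports identified at w2 as solder joints: merge, then drop.
after w1, the pattern on (x1, x3) reads {out.1, x3.1} {out.2} {x1.1} {x1.2} {x3.2} (out.j = its outer ports)
after w2, the pattern on (x2, x1, x3, x4) reads {out.1, x4.1, x4.2} {out.2} {x1.1} {x1.2} {x2.1} {x2.2} {x3.1} {x3.2} (out.j = its outer ports)


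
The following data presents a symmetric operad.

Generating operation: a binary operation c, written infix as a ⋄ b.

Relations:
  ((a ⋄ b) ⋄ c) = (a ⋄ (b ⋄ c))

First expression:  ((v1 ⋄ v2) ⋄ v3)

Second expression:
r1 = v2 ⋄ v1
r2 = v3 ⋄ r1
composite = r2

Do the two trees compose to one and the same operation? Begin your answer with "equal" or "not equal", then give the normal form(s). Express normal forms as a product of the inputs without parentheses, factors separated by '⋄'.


Reducing the first expression gives v1 ⋄ v2 ⋄ v3
Reducing the second expression gives v3 ⋄ v2 ⋄ v1
No match — not equal.

not equal; first: v1 ⋄ v2 ⋄ v3; second: v3 ⋄ v2 ⋄ v1


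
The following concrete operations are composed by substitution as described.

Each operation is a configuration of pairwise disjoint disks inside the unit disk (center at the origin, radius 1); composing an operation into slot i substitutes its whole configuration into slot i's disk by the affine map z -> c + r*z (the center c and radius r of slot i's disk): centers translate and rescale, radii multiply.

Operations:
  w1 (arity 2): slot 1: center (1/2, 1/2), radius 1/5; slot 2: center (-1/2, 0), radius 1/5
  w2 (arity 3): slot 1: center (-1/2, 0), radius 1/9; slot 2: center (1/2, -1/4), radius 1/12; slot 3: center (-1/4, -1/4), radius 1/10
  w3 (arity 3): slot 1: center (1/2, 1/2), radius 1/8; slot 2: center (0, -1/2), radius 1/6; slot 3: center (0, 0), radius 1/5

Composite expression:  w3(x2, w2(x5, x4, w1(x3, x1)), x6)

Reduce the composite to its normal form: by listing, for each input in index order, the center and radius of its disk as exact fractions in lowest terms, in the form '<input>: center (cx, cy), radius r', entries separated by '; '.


x1: center (-1/20, -13/24), radius 1/300; x2: center (1/2, 1/2), radius 1/8; x3: center (-1/30, -8/15), radius 1/300; x4: center (1/12, -13/24), radius 1/72; x5: center (-1/12, -1/2), radius 1/54; x6: center (0, 0), radius 1/5


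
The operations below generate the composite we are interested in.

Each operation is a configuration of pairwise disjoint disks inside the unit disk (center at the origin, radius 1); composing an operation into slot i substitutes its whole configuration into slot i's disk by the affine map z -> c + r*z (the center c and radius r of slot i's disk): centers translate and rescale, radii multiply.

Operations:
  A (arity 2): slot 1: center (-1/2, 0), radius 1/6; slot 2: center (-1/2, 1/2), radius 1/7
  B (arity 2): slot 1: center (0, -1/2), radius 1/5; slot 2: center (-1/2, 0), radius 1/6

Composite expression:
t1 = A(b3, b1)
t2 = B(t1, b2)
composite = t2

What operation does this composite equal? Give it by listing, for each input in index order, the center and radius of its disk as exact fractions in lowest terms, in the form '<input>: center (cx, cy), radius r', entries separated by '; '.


b1: center (-1/10, -2/5), radius 1/35; b2: center (-1/2, 0), radius 1/6; b3: center (-1/10, -1/2), radius 1/30

Affine substitution under B: radii multiply and b-centers shift.
input b3: composing its 2 substitution steps yields center (-1/10, -1/2), radius 1/30
input b1: composing its 2 substitution steps yields center (-1/10, -2/5), radius 1/35
input b2: composing its 1 substitution step yields center (-1/2, 0), radius 1/6


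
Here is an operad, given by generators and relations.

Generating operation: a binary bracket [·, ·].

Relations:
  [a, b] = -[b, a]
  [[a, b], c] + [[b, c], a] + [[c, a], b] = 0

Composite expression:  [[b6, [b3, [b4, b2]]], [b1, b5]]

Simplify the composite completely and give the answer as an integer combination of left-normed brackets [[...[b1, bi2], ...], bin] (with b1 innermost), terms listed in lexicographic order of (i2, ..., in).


[[[[[b1, b5], b2], b4], b3], b6] - [[[[[b1, b5], b3], b2], b4], b6] + [[[[[b1, b5], b3], b4], b2], b6] - [[[[[b1, b5], b4], b2], b3], b6] - [[[[[b1, b5], b6], b2], b4], b3] + [[[[[b1, b5], b6], b3], b2], b4] - [[[[[b1, b5], b6], b3], b4], b2] + [[[[[b1, b5], b6], b4], b2], b3]

Left-normed coefficients sit on the b1-initial expansion words.
Composite bracket: [[b6, [b3, [b4, b2]]], [b1, b5]]
The bracket unfolds into 32 signed words via [a, b] = ab - ba (2^5 = 32).
Only words starting with b1 matter:
  sign of b1b5b2b4b3b6 is +1, so it contributes +[[[[[b1, b5], b2], b4], b3], b6]
  sign of b1b5b3b2b4b6 is -1, so it contributes -[[[[[b1, b5], b3], b2], b4], b6]
  sign of b1b5b3b4b2b6 is +1, so it contributes +[[[[[b1, b5], b3], b4], b2], b6]
  sign of b1b5b4b2b3b6 is -1, so it contributes -[[[[[b1, b5], b4], b2], b3], b6]
  sign of b1b5b6b2b4b3 is -1, so it contributes -[[[[[b1, b5], b6], b2], b4], b3]
  sign of b1b5b6b3b2b4 is +1, so it contributes +[[[[[b1, b5], b6], b3], b2], b4]
  sign of b1b5b6b3b4b2 is -1, so it contributes -[[[[[b1, b5], b6], b3], b4], b2]
  sign of b1b5b6b4b2b3 is +1, so it contributes +[[[[[b1, b5], b6], b4], b2], b3]


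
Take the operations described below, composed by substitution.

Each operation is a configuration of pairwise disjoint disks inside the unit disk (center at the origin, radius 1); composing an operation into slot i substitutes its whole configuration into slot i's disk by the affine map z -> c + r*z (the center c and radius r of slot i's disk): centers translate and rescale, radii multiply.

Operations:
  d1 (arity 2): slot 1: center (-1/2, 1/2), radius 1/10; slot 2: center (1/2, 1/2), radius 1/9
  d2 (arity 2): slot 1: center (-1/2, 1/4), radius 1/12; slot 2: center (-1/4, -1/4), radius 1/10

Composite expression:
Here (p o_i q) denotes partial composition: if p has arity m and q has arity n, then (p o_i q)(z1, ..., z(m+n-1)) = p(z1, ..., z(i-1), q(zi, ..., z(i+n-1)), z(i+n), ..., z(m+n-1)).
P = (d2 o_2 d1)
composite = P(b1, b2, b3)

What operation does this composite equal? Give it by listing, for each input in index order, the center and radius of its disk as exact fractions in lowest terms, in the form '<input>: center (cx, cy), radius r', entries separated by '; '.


b1: center (-1/2, 1/4), radius 1/12; b2: center (-3/10, -1/5), radius 1/100; b3: center (-1/5, -1/5), radius 1/90


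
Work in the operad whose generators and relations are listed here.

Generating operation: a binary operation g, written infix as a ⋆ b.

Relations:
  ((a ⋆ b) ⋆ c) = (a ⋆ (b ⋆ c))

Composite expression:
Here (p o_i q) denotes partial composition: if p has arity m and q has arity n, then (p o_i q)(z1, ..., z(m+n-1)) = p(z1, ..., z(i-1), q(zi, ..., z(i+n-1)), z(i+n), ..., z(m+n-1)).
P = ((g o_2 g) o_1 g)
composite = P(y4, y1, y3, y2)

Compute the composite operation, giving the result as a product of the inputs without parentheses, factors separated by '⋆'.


y4 ⋆ y1 ⋆ y3 ⋆ y2


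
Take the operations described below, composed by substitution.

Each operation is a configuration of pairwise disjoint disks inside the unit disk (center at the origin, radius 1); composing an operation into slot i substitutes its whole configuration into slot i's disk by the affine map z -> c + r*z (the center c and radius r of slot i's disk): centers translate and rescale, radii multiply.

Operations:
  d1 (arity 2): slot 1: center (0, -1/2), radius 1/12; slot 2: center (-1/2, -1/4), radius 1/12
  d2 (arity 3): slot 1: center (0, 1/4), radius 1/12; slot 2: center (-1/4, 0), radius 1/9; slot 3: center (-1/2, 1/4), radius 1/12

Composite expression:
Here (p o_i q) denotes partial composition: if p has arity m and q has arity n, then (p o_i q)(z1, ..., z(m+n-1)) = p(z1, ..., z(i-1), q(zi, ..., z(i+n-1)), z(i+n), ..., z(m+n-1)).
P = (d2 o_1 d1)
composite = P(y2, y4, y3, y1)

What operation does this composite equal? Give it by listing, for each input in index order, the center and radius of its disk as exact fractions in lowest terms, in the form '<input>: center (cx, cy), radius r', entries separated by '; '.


y1: center (-1/2, 1/4), radius 1/12; y2: center (0, 5/24), radius 1/144; y3: center (-1/4, 0), radius 1/9; y4: center (-1/24, 11/48), radius 1/144


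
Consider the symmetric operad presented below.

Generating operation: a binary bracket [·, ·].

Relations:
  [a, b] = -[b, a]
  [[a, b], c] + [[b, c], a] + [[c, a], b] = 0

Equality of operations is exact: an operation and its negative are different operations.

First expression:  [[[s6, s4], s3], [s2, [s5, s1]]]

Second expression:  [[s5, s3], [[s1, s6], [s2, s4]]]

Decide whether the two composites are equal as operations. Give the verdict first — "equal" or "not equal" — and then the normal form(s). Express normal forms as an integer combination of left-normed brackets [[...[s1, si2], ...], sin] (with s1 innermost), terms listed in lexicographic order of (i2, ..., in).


not equal; first: -[[[[[s1, s5], s2], s3], s4], s6] + [[[[[s1, s5], s2], s3], s6], s4] + [[[[[s1, s5], s2], s4], s6], s3] - [[[[[s1, s5], s2], s6], s4], s3]; second: [[[[[s1, s6], s2], s4], s3], s5] - [[[[[s1, s6], s2], s4], s5], s3] - [[[[[s1, s6], s4], s2], s3], s5] + [[[[[s1, s6], s4], s2], s5], s3]


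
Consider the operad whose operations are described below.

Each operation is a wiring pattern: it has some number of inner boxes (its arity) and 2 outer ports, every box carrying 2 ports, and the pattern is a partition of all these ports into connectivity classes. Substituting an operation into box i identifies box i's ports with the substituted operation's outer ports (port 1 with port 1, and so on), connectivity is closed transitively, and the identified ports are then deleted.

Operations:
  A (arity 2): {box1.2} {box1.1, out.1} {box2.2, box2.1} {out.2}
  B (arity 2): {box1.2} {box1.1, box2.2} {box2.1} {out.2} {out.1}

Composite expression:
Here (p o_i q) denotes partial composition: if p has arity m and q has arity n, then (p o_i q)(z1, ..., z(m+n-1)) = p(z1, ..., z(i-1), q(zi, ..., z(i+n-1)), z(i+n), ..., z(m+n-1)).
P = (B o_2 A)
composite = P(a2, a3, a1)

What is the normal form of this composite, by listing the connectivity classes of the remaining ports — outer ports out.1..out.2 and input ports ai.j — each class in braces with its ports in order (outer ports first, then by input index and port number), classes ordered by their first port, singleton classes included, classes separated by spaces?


{out.1} {out.2} {a1.1, a1.2} {a2.1} {a2.2} {a3.1} {a3.2}

After gluing at B, chains via deleted ports link the a-ports.
through A, on inputs (a3, a1): {out.1, a3.1} {out.2} {a1.1, a1.2} {a3.2} (out.j = stage outer ports)
through B, on inputs (a2, a3, a1): {out.1} {out.2} {a1.1, a1.2} {a2.1} {a2.2} {a3.1} {a3.2} (out.j = stage outer ports)


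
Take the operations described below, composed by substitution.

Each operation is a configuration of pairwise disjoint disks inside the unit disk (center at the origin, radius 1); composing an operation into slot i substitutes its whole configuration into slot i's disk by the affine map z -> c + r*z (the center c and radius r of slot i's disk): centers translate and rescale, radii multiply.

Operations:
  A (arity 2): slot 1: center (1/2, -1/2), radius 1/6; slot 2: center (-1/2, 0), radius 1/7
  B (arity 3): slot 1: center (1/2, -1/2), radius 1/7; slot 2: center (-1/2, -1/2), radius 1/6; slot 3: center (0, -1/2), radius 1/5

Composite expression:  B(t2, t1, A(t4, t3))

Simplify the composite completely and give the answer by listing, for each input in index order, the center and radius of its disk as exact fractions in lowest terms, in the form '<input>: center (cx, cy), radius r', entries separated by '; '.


t1: center (-1/2, -1/2), radius 1/6; t2: center (1/2, -1/2), radius 1/7; t3: center (-1/10, -1/2), radius 1/35; t4: center (1/10, -3/5), radius 1/30

Affine substitution under B: radii multiply and t-centers shift.
input t2: composing its 1 substitution step yields center (1/2, -1/2), radius 1/7
input t1: composing its 1 substitution step yields center (-1/2, -1/2), radius 1/6
input t4: composing its 2 substitution steps yields center (1/10, -3/5), radius 1/30
input t3: composing its 2 substitution steps yields center (-1/10, -1/2), radius 1/35


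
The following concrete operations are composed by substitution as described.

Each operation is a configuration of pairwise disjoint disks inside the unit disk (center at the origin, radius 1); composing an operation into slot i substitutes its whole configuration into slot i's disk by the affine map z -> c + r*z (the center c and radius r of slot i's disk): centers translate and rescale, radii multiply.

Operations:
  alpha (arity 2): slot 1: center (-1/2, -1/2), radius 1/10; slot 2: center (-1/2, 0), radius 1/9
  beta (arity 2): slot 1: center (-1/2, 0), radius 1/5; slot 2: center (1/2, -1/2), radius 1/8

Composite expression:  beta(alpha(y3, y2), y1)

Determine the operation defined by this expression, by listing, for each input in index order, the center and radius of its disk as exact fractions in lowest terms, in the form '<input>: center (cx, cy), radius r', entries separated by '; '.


y1: center (1/2, -1/2), radius 1/8; y2: center (-3/5, 0), radius 1/45; y3: center (-3/5, -1/10), radius 1/50

Affine substitution under beta: radii multiply and y-centers shift.
y3: after 2 affine steps, its disk has center (-3/5, -1/10), radius 1/50
y2: after 2 affine steps, its disk has center (-3/5, 0), radius 1/45
y1: after 1 affine step, its disk has center (1/2, -1/2), radius 1/8


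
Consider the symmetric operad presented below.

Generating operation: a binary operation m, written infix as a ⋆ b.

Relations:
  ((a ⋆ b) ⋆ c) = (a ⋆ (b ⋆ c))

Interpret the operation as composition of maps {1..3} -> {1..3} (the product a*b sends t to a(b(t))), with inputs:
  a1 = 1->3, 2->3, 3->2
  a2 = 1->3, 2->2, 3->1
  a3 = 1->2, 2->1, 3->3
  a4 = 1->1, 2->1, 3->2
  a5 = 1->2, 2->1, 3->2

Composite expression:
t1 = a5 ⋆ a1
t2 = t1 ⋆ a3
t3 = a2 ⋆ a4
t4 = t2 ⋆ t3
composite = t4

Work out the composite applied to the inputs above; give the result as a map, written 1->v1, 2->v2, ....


1->1, 2->1, 3->2

(a5 ⋆ a1) = 1->2, 2->2, 3->1
((a5 ⋆ a1) ⋆ a3) = 1->2, 2->2, 3->1
(a2 ⋆ a4) = 1->3, 2->3, 3->2
(((a5 ⋆ a1) ⋆ a3) ⋆ (a2 ⋆ a4)) = 1->1, 2->1, 3->2


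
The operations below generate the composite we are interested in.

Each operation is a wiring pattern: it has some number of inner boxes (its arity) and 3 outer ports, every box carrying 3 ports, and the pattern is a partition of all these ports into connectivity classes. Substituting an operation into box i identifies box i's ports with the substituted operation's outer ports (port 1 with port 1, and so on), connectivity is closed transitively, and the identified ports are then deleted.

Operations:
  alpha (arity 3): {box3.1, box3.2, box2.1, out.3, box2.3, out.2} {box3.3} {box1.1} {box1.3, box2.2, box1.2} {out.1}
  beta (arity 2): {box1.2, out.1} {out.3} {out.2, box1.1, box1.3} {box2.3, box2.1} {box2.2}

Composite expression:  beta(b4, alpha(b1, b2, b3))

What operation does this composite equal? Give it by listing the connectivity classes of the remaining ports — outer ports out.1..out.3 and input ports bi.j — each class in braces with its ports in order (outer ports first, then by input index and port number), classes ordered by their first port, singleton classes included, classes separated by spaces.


{out.1, b4.2} {out.2, b4.1, b4.3} {out.3} {b1.1} {b1.2, b1.3, b2.2} {b2.1, b2.3, b3.1, b3.2} {b3.3}

Substituting into beta glues patterns; closure does the rest.
the subtree at alpha composes to {out.1} {out.2, out.3, b2.1, b2.3, b3.1, b3.2} {b1.1} {b1.2, b1.3, b2.2} {b3.3} on (b1, b2, b3); out.j = own outer ports
the subtree at beta composes to {out.1, b4.2} {out.2, b4.1, b4.3} {out.3} {b1.1} {b1.2, b1.3, b2.2} {b2.1, b2.3, b3.1, b3.2} {b3.3} on (b4, b1, b2, b3); out.j = own outer ports


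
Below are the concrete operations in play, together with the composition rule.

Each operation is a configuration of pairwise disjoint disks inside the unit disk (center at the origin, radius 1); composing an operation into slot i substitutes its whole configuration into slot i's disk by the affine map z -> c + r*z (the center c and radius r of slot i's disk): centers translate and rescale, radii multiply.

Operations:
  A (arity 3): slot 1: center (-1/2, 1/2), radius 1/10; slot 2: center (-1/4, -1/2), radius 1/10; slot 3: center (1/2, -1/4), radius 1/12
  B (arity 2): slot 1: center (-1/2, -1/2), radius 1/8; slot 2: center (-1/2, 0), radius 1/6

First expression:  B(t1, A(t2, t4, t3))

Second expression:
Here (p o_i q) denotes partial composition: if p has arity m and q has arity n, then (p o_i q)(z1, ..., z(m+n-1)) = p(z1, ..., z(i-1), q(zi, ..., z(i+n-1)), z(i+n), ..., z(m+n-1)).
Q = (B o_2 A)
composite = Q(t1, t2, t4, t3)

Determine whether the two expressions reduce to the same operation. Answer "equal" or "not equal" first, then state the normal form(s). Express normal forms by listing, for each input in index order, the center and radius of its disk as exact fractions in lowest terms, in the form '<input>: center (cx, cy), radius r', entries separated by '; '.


equal; both compose to t1: center (-1/2, -1/2), radius 1/8; t2: center (-7/12, 1/12), radius 1/60; t3: center (-5/12, -1/24), radius 1/72; t4: center (-13/24, -1/12), radius 1/60

In normal form, the first expression is t1: center (-1/2, -1/2), radius 1/8; t2: center (-7/12, 1/12), radius 1/60; t3: center (-5/12, -1/24), radius 1/72; t4: center (-13/24, -1/12), radius 1/60
In normal form, the second expression is t1: center (-1/2, -1/2), radius 1/8; t2: center (-7/12, 1/12), radius 1/60; t3: center (-5/12, -1/24), radius 1/72; t4: center (-13/24, -1/12), radius 1/60
The normal forms match — equal.
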